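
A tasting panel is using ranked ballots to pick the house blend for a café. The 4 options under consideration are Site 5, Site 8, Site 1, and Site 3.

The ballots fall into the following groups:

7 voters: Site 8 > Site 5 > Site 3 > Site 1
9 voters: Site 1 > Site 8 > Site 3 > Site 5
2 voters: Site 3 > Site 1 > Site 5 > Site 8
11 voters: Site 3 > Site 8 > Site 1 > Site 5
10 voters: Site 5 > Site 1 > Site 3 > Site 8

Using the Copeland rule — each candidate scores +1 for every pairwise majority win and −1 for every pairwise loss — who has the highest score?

Site 3

Pairwise results:
  Site 5 vs Site 8: Site 8 wins 27–12.
  Site 5 vs Site 1: Site 1 wins 22–17.
  Site 5 vs Site 3: Site 3 wins 22–17.
  Site 8 vs Site 1: Site 1 wins 21–18.
  Site 8 vs Site 3: Site 3 wins 23–16.
  Site 1 vs Site 3: Site 3 wins 20–19.
Copeland scores (wins − losses):
  Site 5: 0 − 3 = -3
  Site 8: 1 − 2 = -1
  Site 1: 2 − 1 = 1
  Site 3: 3 − 0 = 3
Site 3 has the best Copeland score.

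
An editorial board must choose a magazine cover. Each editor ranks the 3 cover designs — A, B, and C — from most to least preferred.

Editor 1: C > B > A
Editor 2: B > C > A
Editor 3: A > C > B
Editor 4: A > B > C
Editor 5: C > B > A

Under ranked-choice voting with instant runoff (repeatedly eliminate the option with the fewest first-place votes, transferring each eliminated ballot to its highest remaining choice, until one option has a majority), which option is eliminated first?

B

Round 1: A 2, C 2, B 1. B has the fewest and is eliminated.
Round 2: C 3, A 2. C has a majority.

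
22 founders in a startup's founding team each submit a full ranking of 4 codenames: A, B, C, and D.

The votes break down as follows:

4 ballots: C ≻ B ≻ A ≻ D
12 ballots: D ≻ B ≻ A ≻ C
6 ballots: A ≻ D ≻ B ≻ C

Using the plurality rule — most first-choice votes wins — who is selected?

First-place vote totals:
  A: 6
  B: 0
  C: 4
  D: 12
D has the most first-place votes.

D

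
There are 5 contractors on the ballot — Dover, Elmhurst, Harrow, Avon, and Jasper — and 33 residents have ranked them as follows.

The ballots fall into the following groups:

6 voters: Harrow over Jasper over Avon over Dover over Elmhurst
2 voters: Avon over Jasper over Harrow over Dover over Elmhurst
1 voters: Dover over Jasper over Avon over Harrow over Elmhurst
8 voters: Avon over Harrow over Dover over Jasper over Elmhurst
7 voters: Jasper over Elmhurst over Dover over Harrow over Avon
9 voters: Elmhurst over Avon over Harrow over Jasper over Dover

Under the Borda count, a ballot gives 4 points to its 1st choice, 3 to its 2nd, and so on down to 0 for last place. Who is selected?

Borda scores:
  Dover: 6·1 + 2·1 + 4 + 8·2 + 7·2 + 9·0 = 42
  Elmhurst: 6·0 + 2·0 + 0 + 8·0 + 7·3 + 9·4 = 57
  Harrow: 6·4 + 2·2 + 1 + 8·3 + 7·1 + 9·2 = 78
  Avon: 6·2 + 2·4 + 2 + 8·4 + 7·0 + 9·3 = 81
  Jasper: 6·3 + 2·3 + 3 + 8·1 + 7·4 + 9·1 = 72
Avon has the highest total.

Avon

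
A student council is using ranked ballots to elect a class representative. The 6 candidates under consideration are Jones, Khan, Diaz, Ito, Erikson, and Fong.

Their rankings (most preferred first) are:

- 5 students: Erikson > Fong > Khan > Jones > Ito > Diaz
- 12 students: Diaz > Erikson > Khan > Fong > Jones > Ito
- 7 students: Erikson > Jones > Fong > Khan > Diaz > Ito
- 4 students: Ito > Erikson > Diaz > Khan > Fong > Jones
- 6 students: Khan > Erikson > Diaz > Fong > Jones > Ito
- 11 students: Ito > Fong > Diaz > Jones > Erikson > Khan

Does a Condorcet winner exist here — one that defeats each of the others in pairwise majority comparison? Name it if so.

There is no Condorcet winner

Head-to-head results (45 voters total):
Jones vs Khan: Khan wins 27–18.
Jones vs Diaz: Diaz wins 33–12.
Jones vs Ito: Jones wins 30–15.
Jones vs Erikson: Erikson wins 34–11.
Jones vs Fong: Fong wins 38–7.
Khan vs Diaz: Diaz wins 27–18.
Khan vs Ito: Khan wins 30–15.
Khan vs Erikson: Erikson wins 39–6.
Khan vs Fong: Fong wins 23–22.
Diaz vs Ito: Diaz wins 25–20.
Diaz vs Erikson: Diaz wins 23–22.
Diaz vs Fong: Fong wins 23–22.
Ito vs Erikson: Erikson wins 30–15.
Ito vs Fong: Fong wins 30–15.
Erikson vs Fong: Erikson wins 34–11.
No candidate beats all others: Diaz beats Erikson beats Fong beats Diaz, a majority cycle.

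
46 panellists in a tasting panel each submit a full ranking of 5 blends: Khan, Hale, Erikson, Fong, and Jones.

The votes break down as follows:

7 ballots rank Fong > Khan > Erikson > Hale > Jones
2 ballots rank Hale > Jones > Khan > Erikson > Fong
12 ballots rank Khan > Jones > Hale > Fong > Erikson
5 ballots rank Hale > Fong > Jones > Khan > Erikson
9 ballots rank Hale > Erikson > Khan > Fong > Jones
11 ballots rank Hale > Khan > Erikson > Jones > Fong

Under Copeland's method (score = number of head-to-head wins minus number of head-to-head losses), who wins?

Hale

Pairwise results:
  Khan vs Hale: Hale wins 27–19.
  Khan vs Erikson: Khan wins 37–9.
  Khan vs Fong: Khan wins 34–12.
  Khan vs Jones: Khan wins 39–7.
  Hale vs Erikson: Hale wins 39–7.
  Hale vs Fong: Hale wins 39–7.
  Hale vs Jones: Hale wins 34–12.
  Erikson vs Fong: Fong wins 24–22.
  Erikson vs Jones: Erikson wins 27–19.
  Fong vs Jones: Jones wins 25–21.
Copeland scores (wins − losses):
  Khan: 3 − 1 = 2
  Hale: 4 − 0 = 4
  Erikson: 1 − 3 = -2
  Fong: 1 − 3 = -2
  Jones: 1 − 3 = -2
Hale has the best Copeland score.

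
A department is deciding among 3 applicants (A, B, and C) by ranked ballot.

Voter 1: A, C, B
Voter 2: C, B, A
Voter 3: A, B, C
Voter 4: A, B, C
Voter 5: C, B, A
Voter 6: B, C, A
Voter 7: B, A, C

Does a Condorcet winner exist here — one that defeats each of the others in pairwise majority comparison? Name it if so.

Head-to-head results (7 voters total):
A vs B: B wins 4–3.
A vs C: A wins 4–3.
B vs C: B wins 4–3.
B beats each rival — A (4–3), C (4–3) — so B is the Condorcet winner.

B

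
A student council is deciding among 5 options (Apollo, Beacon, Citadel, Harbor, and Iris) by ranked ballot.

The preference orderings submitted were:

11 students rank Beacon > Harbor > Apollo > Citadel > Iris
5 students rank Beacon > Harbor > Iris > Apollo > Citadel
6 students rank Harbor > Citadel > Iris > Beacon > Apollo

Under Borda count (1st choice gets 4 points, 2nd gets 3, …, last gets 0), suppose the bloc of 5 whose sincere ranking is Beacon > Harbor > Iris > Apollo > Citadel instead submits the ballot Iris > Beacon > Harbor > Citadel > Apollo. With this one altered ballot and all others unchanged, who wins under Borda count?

Harbor

Borda totals with the altered ballot: Apollo 22, Beacon 65, Citadel 34, Harbor 67, Iris 32.
The winner is unchanged: still Harbor.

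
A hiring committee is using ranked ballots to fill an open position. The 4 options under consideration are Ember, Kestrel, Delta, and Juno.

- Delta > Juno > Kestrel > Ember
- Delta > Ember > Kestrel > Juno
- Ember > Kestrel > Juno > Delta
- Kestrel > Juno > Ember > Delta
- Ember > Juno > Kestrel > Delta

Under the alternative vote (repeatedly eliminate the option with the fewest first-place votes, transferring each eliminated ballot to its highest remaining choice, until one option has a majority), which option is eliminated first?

Round 1: Ember 2, Delta 2, Kestrel 1, Juno 0. Juno has the fewest and is eliminated.
Round 2: Ember 2, Delta 2, Kestrel 1. Kestrel has the fewest and is eliminated.
Round 3: Ember 3, Delta 2. Ember has a majority.

Juno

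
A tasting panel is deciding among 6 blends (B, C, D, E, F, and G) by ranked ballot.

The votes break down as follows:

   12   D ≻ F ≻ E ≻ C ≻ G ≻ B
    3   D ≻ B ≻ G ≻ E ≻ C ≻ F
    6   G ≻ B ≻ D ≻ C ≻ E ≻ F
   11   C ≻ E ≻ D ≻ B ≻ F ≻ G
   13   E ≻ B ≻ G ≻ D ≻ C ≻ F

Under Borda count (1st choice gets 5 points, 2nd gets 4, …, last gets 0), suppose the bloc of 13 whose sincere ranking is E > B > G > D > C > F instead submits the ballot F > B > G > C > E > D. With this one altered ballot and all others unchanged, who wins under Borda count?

D

Borda totals with the altered ballot: B 110, C 120, D 126, E 105, F 124, G 90.
The switch changes the winner from E to D.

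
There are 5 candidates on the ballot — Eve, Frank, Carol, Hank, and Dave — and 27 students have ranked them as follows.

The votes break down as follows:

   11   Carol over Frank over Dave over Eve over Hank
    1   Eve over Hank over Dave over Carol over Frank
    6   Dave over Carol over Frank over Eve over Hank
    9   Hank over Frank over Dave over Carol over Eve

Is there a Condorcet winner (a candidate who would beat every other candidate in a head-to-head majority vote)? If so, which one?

No Condorcet winner

Head-to-head results (27 voters total):
Eve vs Frank: Frank wins 26–1.
Eve vs Carol: Carol wins 26–1.
Eve vs Hank: Eve wins 18–9.
Eve vs Dave: Dave wins 26–1.
Frank vs Carol: Carol wins 18–9.
Frank vs Hank: Frank wins 17–10.
Frank vs Dave: Frank wins 20–7.
Carol vs Hank: Carol wins 17–10.
Carol vs Dave: Dave wins 16–11.
Hank vs Dave: Dave wins 17–10.
No candidate beats all others: Frank beats Dave beats Carol beats Frank, a majority cycle.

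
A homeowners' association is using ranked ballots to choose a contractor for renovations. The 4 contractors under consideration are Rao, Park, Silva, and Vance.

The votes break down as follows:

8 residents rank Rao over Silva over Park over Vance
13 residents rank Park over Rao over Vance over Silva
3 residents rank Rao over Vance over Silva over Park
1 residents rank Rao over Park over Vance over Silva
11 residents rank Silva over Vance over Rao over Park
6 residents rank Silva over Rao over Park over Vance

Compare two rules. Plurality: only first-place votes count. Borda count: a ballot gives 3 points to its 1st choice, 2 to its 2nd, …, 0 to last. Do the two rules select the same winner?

Plurality first-place counts: Rao 12, Park 13, Silva 17, Vance 0 → Silva.
Borda totals: Rao 85, Park 55, Silva 70, Vance 42 → Rao.
The two rules disagree: plurality picks Silva, Borda picks Rao.

No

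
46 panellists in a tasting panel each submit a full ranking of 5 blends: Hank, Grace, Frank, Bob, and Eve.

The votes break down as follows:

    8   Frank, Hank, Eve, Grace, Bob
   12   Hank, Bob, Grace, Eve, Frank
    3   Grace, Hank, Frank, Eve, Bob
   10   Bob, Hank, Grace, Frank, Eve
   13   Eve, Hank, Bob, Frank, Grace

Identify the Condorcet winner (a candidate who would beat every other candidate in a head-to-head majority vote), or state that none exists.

Head-to-head results (46 voters total):
Hank vs Grace: Hank wins 43–3.
Hank vs Frank: Hank wins 38–8.
Hank vs Bob: Hank wins 36–10.
Hank vs Eve: Hank wins 33–13.
Grace vs Frank: Grace wins 25–21.
Grace vs Bob: Bob wins 35–11.
Grace vs Eve: Grace wins 25–21.
Frank vs Bob: Bob wins 35–11.
Frank vs Eve: Eve wins 25–21.
Bob vs Eve: Eve wins 24–22.
Hank beats each rival — Grace (43–3), Frank (38–8), Bob (36–10), Eve (33–13) — so Hank is the Condorcet winner.

Hank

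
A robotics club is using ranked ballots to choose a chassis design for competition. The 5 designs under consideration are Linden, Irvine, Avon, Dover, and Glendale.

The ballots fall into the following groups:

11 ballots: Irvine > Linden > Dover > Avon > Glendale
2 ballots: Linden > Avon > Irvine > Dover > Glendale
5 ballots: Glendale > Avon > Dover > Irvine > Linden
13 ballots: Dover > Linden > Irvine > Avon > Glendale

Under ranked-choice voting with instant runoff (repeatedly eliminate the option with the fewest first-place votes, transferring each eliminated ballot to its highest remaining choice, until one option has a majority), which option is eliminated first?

Avon

Round 1: Dover 13, Irvine 11, Glendale 5, Linden 2, Avon 0. Avon has the fewest and is eliminated.
Round 2: Dover 13, Irvine 11, Glendale 5, Linden 2. Linden has the fewest and is eliminated.
Round 3: Irvine 13, Dover 13, Glendale 5. Glendale has the fewest and is eliminated.
Round 4: Dover 18, Irvine 13. Dover has a majority.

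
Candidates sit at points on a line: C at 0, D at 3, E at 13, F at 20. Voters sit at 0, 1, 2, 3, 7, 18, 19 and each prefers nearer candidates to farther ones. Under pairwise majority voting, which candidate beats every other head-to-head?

With single-peaked preferences on a line, the Condorcet winner is the candidate closest to the median voter.
The median voter (position 3) is closest to D at 3.
Check: D vs C — voters closer to D: 5 of 7.

D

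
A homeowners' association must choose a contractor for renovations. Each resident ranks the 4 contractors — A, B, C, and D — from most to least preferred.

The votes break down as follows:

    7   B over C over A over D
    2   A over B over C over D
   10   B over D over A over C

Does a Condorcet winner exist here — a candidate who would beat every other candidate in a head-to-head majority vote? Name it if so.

Head-to-head results (19 voters total):
A vs B: B wins 17–2.
A vs C: A wins 12–7.
A vs D: D wins 10–9.
B vs C: B wins 19–0.
B vs D: B wins 19–0.
C vs D: D wins 10–9.
B beats each rival — A (17–2), C (19–0), D (19–0) — so B is the Condorcet winner.

B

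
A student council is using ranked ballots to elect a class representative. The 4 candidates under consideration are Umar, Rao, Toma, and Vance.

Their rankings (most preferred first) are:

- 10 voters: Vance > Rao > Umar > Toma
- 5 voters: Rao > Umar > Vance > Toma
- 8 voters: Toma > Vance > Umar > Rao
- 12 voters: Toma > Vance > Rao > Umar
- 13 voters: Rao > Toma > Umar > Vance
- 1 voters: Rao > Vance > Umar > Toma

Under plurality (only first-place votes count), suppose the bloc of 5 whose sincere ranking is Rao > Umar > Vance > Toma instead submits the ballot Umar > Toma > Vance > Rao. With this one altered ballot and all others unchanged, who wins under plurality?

Toma

First-place totals with the altered ballot: Umar 5, Rao 14, Toma 20, Vance 10.
The winner is unchanged: still Toma.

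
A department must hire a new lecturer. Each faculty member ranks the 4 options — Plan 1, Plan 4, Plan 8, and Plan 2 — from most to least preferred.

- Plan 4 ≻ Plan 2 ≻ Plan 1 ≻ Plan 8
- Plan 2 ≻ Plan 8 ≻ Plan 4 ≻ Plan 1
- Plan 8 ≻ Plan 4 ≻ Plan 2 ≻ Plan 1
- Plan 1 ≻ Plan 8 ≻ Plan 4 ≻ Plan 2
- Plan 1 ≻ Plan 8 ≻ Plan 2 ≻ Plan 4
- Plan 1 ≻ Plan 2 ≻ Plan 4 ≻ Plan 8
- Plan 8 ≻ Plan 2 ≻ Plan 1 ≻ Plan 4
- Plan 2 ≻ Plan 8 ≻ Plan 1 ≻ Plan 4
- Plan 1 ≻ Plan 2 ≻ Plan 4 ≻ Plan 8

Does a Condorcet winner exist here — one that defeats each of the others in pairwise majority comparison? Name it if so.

Plan 2

Head-to-head results (9 voters total):
Plan 1 vs Plan 4: Plan 1 wins 6–3.
Plan 1 vs Plan 8: Plan 1 wins 5–4.
Plan 1 vs Plan 2: Plan 2 wins 5–4.
Plan 4 vs Plan 8: Plan 8 wins 6–3.
Plan 4 vs Plan 2: Plan 2 wins 6–3.
Plan 8 vs Plan 2: Plan 2 wins 5–4.
Plan 2 beats each rival — Plan 1 (5–4), Plan 4 (6–3), Plan 8 (5–4) — so Plan 2 is the Condorcet winner.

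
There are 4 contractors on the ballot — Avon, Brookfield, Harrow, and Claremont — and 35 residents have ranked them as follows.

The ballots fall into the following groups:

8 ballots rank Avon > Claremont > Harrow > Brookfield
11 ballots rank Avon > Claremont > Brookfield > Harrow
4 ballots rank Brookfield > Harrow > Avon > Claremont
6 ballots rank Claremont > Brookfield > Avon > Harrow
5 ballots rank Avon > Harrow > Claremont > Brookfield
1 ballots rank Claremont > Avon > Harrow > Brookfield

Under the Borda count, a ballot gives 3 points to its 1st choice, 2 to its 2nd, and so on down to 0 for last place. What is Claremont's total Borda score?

Borda scores:
  Avon: 8·3 + 11·3 + 4·1 + 6·1 + 5·3 + 2 = 84
  Brookfield: 8·0 + 11·1 + 4·3 + 6·2 + 5·0 + 0 = 35
  Harrow: 8·1 + 11·0 + 4·2 + 6·0 + 5·2 + 1 = 27
  Claremont: 8·2 + 11·2 + 4·0 + 6·3 + 5·1 + 3 = 64

64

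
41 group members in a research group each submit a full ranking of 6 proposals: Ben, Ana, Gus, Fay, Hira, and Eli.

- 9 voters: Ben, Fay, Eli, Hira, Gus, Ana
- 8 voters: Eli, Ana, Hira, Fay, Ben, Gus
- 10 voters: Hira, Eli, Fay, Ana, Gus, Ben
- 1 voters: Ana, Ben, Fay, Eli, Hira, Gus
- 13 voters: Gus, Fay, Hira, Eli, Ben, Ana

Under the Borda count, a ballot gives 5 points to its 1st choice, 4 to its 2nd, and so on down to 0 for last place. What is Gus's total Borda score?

84

Borda scores:
  Ben: 9·5 + 8·1 + 10·0 + 4 + 13·1 = 70
  Ana: 9·0 + 8·4 + 10·2 + 5 + 13·0 = 57
  Gus: 9·1 + 8·0 + 10·1 + 0 + 13·5 = 84
  Fay: 9·4 + 8·2 + 10·3 + 3 + 13·4 = 137
  Hira: 9·2 + 8·3 + 10·5 + 1 + 13·3 = 132
  Eli: 9·3 + 8·5 + 10·4 + 2 + 13·2 = 135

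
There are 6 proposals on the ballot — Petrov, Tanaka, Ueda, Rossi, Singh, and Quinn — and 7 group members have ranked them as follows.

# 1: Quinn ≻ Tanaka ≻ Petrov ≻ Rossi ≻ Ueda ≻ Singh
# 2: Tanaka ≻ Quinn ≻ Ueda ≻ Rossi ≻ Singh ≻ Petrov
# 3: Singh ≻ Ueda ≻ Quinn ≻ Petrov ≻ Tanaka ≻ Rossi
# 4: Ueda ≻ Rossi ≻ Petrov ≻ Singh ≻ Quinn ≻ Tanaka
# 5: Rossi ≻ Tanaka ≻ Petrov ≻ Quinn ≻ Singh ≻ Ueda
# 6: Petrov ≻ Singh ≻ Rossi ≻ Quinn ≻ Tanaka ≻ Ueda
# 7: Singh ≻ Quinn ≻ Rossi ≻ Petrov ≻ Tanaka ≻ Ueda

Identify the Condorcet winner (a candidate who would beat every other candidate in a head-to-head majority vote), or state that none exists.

No Condorcet winner

Head-to-head results (7 voters total):
Petrov vs Tanaka: Petrov wins 4–3.
Petrov vs Ueda: Petrov wins 4–3.
Petrov vs Rossi: Rossi wins 4–3.
Petrov vs Singh: Petrov wins 4–3.
Petrov vs Quinn: Quinn wins 4–3.
Tanaka vs Ueda: Tanaka wins 5–2.
Tanaka vs Rossi: Rossi wins 4–3.
Tanaka vs Singh: Singh wins 4–3.
Tanaka vs Quinn: Quinn wins 5–2.
Ueda vs Rossi: Rossi wins 4–3.
Ueda vs Singh: Singh wins 4–3.
Ueda vs Quinn: Quinn wins 5–2.
Rossi vs Singh: Rossi wins 4–3.
Rossi vs Quinn: Quinn wins 4–3.
Singh vs Quinn: Singh wins 4–3.
No candidate beats all others: Petrov beats Singh beats Quinn beats Petrov, a majority cycle.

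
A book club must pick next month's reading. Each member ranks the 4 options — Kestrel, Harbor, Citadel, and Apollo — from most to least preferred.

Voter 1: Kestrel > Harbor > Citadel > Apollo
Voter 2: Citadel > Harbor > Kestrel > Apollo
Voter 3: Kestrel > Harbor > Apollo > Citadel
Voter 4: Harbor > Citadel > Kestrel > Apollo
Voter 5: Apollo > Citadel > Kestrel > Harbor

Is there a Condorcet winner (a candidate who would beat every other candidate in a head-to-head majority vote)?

No

Head-to-head results (5 voters total):
Kestrel vs Harbor: Kestrel wins 3–2.
Kestrel vs Citadel: Citadel wins 3–2.
Kestrel vs Apollo: Kestrel wins 4–1.
Harbor vs Citadel: Harbor wins 3–2.
Harbor vs Apollo: Harbor wins 4–1.
Citadel vs Apollo: Citadel wins 3–2.
No candidate beats all others: Kestrel beats Harbor beats Citadel beats Kestrel, a majority cycle.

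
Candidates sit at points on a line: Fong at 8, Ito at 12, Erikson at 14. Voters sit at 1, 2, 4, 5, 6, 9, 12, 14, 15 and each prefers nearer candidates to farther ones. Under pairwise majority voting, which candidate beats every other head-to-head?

Fong

With single-peaked preferences on a line, the Condorcet winner is the candidate closest to the median voter.
The median voter (position 6) is closest to Fong at 8.
Check: Fong vs Ito — voters closer to Fong: 6 of 9.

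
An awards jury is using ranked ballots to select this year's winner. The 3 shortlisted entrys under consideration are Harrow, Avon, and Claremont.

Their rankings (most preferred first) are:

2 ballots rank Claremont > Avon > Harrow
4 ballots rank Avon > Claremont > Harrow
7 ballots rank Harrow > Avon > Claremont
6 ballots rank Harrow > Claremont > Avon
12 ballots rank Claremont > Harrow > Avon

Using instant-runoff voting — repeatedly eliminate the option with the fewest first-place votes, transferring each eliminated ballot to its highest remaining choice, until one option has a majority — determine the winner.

Round 1: Claremont 14, Harrow 13, Avon 4. Avon has the fewest and is eliminated.
Round 2: Claremont 18, Harrow 13. Claremont has a majority.

Claremont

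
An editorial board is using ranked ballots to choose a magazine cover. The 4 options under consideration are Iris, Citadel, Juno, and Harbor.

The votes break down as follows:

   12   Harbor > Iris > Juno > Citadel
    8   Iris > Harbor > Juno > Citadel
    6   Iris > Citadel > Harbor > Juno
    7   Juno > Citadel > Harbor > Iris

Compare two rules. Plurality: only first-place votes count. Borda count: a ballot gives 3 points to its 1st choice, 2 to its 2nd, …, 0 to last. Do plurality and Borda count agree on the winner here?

Yes

Plurality first-place counts: Iris 14, Citadel 0, Juno 7, Harbor 12 → Iris.
Borda totals: Iris 66, Citadel 26, Juno 41, Harbor 65 → Iris.
The two rules agree on Iris.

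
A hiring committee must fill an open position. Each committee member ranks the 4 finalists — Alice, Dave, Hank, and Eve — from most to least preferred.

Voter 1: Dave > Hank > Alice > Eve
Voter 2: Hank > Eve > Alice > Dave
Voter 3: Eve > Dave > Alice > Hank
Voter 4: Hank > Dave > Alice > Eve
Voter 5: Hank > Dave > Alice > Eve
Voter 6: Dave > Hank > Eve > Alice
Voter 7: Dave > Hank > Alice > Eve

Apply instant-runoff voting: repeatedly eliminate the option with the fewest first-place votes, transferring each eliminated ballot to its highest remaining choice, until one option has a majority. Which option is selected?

Dave

Round 1: Dave 3, Hank 3, Eve 1, Alice 0. Alice has the fewest and is eliminated.
Round 2: Dave 3, Hank 3, Eve 1. Eve has the fewest and is eliminated.
Round 3: Dave 4, Hank 3. Dave has a majority.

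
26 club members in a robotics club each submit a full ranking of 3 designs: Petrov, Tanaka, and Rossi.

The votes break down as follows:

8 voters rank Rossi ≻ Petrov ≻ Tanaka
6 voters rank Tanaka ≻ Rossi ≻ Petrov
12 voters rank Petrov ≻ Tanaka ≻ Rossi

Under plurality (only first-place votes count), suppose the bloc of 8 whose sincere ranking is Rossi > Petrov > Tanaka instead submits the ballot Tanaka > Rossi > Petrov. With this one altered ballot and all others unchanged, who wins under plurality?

Tanaka

First-place totals with the altered ballot: Petrov 12, Tanaka 14, Rossi 0.
The switch changes the winner from Petrov to Tanaka.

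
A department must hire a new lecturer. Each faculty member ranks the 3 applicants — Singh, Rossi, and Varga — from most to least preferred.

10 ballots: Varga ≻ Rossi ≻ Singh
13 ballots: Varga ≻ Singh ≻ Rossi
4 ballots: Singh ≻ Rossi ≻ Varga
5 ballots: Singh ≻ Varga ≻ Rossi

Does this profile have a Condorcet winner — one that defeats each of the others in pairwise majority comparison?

Yes

Head-to-head results (32 voters total):
Singh vs Rossi: Singh wins 22–10.
Singh vs Varga: Varga wins 23–9.
Rossi vs Varga: Varga wins 28–4.
Varga beats each rival — Singh (23–9), Rossi (28–4) — so Varga is the Condorcet winner.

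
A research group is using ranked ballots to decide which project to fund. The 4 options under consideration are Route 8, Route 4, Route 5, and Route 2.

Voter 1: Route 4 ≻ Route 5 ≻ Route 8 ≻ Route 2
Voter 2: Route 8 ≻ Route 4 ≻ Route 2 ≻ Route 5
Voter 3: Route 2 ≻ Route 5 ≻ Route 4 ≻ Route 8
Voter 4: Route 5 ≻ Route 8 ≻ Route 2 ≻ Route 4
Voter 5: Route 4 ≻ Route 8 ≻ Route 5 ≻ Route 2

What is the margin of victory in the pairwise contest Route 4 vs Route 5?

1

Ballots ranking Route 4 above Route 5: 3.
Ballots ranking Route 5 above Route 4: 2.
Route 4 wins 3–2, a margin of 1.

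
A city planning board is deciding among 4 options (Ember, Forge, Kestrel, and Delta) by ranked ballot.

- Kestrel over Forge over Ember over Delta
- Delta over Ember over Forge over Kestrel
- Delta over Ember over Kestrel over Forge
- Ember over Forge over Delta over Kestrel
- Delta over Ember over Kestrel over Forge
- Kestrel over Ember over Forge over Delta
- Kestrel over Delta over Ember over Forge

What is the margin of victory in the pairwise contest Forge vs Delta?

1

Ballots ranking Forge above Delta: 3.
Ballots ranking Delta above Forge: 4.
Delta wins 4–3, a margin of 1.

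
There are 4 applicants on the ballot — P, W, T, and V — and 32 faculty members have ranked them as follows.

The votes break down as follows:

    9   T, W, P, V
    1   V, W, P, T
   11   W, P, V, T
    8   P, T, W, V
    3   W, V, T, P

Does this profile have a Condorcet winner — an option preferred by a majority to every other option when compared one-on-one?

Head-to-head results (32 voters total):
P vs W: W wins 24–8.
P vs T: P wins 20–12.
P vs V: P wins 28–4.
W vs T: T wins 17–15.
W vs V: W wins 31–1.
T vs V: T wins 17–15.
No candidate beats all others: P beats T beats W beats P, a majority cycle.

No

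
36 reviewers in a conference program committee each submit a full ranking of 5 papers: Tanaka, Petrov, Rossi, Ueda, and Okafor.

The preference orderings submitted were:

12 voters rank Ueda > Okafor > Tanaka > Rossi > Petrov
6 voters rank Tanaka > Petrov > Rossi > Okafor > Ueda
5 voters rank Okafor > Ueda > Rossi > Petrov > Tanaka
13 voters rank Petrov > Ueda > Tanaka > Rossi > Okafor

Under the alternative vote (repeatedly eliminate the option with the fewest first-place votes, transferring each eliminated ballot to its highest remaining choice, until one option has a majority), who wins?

Petrov

Round 1: Petrov 13, Ueda 12, Tanaka 6, Okafor 5, Rossi 0. Rossi has the fewest and is eliminated.
Round 2: Petrov 13, Ueda 12, Tanaka 6, Okafor 5. Okafor has the fewest and is eliminated.
Round 3: Ueda 17, Petrov 13, Tanaka 6. Tanaka has the fewest and is eliminated.
Round 4: Petrov 19, Ueda 17. Petrov has a majority.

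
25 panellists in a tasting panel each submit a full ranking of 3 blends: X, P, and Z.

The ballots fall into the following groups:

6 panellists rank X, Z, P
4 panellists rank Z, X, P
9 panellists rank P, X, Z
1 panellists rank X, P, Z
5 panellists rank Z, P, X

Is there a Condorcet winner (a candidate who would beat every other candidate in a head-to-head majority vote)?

Head-to-head results (25 voters total):
X vs P: P wins 14–11.
X vs Z: X wins 16–9.
P vs Z: Z wins 15–10.
No candidate beats all others: X beats Z beats P beats X, a majority cycle.

No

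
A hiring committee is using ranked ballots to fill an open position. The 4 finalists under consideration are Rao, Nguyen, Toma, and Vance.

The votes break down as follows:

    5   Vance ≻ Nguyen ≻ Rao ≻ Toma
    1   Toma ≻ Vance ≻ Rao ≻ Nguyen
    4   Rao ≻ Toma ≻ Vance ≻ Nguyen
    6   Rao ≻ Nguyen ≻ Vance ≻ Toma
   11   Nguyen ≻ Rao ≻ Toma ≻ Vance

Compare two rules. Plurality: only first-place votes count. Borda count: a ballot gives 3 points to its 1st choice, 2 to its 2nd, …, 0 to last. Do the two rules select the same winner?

No

Plurality first-place counts: Rao 10, Nguyen 11, Toma 1, Vance 5 → Nguyen.
Borda totals: Rao 58, Nguyen 55, Toma 22, Vance 27 → Rao.
The two rules disagree: plurality picks Nguyen, Borda picks Rao.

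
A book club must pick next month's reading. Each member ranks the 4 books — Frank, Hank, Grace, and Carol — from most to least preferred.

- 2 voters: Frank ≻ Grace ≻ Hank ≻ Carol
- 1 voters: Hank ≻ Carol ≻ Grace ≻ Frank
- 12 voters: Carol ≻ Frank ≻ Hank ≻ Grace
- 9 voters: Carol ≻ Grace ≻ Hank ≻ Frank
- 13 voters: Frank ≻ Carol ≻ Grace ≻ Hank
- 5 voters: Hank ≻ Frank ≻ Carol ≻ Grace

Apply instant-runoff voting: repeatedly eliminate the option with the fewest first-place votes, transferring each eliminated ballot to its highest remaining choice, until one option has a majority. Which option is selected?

Carol

Round 1: Carol 21, Frank 15, Hank 6, Grace 0. Grace has the fewest and is eliminated.
Round 2: Carol 21, Frank 15, Hank 6. Hank has the fewest and is eliminated.
Round 3: Carol 22, Frank 20. Carol has a majority.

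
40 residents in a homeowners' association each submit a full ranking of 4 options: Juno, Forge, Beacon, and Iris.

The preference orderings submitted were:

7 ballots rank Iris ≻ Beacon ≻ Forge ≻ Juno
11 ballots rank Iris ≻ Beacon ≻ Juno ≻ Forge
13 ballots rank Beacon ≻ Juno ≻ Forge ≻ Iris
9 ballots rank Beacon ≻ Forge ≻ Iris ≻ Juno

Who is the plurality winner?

Beacon

First-place vote totals:
  Juno: 0
  Forge: 0
  Beacon: 22
  Iris: 18
Beacon has the most first-place votes.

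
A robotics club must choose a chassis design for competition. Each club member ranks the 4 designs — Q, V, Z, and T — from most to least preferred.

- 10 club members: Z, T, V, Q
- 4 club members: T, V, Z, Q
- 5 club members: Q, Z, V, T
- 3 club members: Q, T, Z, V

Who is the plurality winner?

Z

First-place vote totals:
  Q: 8
  V: 0
  Z: 10
  T: 4
Z has the most first-place votes.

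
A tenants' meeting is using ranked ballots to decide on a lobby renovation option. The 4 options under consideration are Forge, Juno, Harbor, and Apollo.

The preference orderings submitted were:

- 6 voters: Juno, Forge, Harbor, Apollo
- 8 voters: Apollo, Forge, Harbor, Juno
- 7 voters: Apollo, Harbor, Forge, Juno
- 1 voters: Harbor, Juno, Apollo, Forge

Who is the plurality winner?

Apollo

First-place vote totals:
  Forge: 0
  Juno: 6
  Harbor: 1
  Apollo: 15
Apollo has the most first-place votes.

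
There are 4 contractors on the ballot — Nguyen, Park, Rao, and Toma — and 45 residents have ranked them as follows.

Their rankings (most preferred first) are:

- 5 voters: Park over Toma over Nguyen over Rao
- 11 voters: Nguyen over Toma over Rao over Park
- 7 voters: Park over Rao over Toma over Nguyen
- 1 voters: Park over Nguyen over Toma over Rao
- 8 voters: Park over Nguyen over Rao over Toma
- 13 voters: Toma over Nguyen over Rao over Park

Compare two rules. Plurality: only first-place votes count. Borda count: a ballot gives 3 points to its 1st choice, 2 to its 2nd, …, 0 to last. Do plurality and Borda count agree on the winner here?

Plurality first-place counts: Nguyen 11, Park 21, Rao 0, Toma 13 → Park.
Borda totals: Nguyen 82, Park 63, Rao 46, Toma 79 → Nguyen.
The two rules disagree: plurality picks Park, Borda picks Nguyen.

No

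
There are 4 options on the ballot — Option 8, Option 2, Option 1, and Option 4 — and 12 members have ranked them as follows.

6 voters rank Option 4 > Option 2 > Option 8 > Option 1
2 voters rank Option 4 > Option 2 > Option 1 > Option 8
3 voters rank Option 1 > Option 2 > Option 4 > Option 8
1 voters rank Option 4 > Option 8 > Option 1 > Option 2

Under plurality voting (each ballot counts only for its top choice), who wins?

Option 4

First-place vote totals:
  Option 8: 0
  Option 2: 0
  Option 1: 3
  Option 4: 9
Option 4 has the most first-place votes.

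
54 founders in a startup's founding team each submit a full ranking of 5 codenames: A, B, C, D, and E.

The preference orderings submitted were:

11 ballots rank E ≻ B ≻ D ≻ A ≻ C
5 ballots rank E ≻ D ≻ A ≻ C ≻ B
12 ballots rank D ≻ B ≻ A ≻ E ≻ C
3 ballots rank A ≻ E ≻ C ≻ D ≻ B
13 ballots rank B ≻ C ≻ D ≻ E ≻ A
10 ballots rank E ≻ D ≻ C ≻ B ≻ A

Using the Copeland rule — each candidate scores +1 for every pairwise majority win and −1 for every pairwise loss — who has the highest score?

E

Pairwise results:
  A vs B: B wins 46–8.
  A vs C: A wins 31–23.
  A vs D: D wins 51–3.
  A vs E: E wins 39–15.
  B vs C: B wins 36–18.
  B vs D: D wins 30–24.
  B vs E: E wins 29–25.
  C vs D: D wins 38–16.
  C vs E: E wins 41–13.
  D vs E: E wins 29–25.
Copeland scores (wins − losses):
  A: 1 − 3 = -2
  B: 2 − 2 = 0
  C: 0 − 4 = -4
  D: 3 − 1 = 2
  E: 4 − 0 = 4
E has the best Copeland score.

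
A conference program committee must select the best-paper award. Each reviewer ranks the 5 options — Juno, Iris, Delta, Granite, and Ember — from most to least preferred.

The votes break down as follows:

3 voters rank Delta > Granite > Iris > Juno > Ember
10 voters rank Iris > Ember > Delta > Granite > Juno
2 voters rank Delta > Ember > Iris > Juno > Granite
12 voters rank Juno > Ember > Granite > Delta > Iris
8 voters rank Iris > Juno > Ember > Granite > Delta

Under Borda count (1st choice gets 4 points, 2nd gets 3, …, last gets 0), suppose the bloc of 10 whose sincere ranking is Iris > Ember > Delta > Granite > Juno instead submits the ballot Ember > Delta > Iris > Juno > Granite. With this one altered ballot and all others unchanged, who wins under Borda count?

Ember

Borda totals with the altered ballot: Juno 87, Iris 62, Delta 62, Granite 41, Ember 98.
The winner is unchanged: still Ember.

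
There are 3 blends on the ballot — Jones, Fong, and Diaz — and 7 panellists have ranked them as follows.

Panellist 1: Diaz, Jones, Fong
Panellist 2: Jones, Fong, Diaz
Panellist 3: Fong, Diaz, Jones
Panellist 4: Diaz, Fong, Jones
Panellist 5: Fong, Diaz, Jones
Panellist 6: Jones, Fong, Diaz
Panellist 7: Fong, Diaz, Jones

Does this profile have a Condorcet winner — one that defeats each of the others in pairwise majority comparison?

Yes

Head-to-head results (7 voters total):
Jones vs Fong: Fong wins 4–3.
Jones vs Diaz: Diaz wins 5–2.
Fong vs Diaz: Fong wins 5–2.
Fong beats each rival — Jones (4–3), Diaz (5–2) — so Fong is the Condorcet winner.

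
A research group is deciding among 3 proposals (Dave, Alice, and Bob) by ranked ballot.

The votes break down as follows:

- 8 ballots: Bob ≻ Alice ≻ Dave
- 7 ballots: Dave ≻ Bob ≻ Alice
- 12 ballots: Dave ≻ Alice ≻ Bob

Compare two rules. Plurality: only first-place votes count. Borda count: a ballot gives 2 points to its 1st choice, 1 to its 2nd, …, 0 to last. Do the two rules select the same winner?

Plurality first-place counts: Dave 19, Alice 0, Bob 8 → Dave.
Borda totals: Dave 38, Alice 20, Bob 23 → Dave.
The two rules agree on Dave.

Yes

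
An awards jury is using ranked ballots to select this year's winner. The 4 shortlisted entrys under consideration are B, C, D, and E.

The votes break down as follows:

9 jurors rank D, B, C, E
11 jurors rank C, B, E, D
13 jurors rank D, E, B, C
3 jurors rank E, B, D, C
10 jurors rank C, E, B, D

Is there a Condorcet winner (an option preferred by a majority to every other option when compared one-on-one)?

No

Head-to-head results (46 voters total):
B vs C: B wins 25–21.
B vs D: B wins 24–22.
B vs E: E wins 26–20.
C vs D: D wins 25–21.
C vs E: C wins 30–16.
D vs E: E wins 24–22.
No candidate beats all others: B beats C beats E beats B, a majority cycle.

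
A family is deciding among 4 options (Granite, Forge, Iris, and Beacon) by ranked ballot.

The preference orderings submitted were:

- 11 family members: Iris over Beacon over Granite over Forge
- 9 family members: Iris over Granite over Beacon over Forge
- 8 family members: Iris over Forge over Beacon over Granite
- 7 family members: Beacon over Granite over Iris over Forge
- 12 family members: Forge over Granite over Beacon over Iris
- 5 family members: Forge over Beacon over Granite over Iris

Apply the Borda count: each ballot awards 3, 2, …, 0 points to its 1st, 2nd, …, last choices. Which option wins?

Iris

Borda scores:
  Granite: 11·1 + 9·2 + 8·0 + 7·2 + 12·2 + 5·1 = 72
  Forge: 11·0 + 9·0 + 8·2 + 7·0 + 12·3 + 5·3 = 67
  Iris: 11·3 + 9·3 + 8·3 + 7·1 + 12·0 + 5·0 = 91
  Beacon: 11·2 + 9·1 + 8·1 + 7·3 + 12·1 + 5·2 = 82
Iris has the highest total.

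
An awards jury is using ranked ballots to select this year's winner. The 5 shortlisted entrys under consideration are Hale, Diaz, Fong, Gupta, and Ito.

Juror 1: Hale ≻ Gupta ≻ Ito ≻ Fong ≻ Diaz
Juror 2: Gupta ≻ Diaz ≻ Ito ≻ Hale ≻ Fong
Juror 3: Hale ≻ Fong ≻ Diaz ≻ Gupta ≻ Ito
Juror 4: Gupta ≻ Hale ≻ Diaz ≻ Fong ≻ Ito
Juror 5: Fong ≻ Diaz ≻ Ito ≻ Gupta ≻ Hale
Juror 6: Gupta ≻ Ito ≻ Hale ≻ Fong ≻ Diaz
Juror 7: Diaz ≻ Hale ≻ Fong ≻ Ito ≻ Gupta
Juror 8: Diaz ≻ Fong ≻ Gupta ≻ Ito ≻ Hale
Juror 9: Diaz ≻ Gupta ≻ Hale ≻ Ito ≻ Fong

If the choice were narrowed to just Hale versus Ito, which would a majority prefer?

Hale

Ballots ranking Hale above Ito: 5.
Ballots ranking Ito above Hale: 4.
Hale wins the head-to-head, 5–4.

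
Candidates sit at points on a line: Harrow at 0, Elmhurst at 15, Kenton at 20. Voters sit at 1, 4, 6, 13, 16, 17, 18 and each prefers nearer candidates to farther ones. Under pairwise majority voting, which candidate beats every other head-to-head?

With single-peaked preferences on a line, the Condorcet winner is the candidate closest to the median voter.
The median voter (position 13) is closest to Elmhurst at 15.
Check: Elmhurst vs Harrow — voters closer to Elmhurst: 4 of 7.

Elmhurst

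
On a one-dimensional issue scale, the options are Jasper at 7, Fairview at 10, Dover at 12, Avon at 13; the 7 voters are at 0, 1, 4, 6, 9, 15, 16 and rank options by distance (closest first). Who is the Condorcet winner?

With single-peaked preferences on a line, the Condorcet winner is the candidate closest to the median voter.
The median voter (position 6) is closest to Jasper at 7.
Check: Jasper vs Fairview — voters closer to Jasper: 4 of 7.

Jasper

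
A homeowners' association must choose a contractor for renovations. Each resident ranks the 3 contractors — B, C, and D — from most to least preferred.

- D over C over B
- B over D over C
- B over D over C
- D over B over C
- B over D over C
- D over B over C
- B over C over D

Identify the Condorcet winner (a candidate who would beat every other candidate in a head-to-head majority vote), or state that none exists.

Head-to-head results (7 voters total):
B vs C: B wins 6–1.
B vs D: B wins 4–3.
C vs D: D wins 6–1.
B beats each rival — C (6–1), D (4–3) — so B is the Condorcet winner.

B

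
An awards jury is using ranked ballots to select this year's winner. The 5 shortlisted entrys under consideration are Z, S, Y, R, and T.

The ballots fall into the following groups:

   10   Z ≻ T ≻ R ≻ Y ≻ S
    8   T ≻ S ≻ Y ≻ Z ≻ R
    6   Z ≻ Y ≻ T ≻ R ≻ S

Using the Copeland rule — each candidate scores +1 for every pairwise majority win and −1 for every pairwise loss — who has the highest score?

Pairwise results:
  Z vs S: Z wins 16–8.
  Z vs Y: Z wins 16–8.
  Z vs R: Z wins 24–0.
  Z vs T: Z wins 16–8.
  S vs Y: Y wins 16–8.
  S vs R: R wins 16–8.
  S vs T: T wins 24–0.
  Y vs R: Y wins 14–10.
  Y vs T: T wins 18–6.
  R vs T: T wins 24–0.
Copeland scores (wins − losses):
  Z: 4 − 0 = 4
  S: 0 − 4 = -4
  Y: 2 − 2 = 0
  R: 1 − 3 = -2
  T: 3 − 1 = 2
Z has the best Copeland score.

Z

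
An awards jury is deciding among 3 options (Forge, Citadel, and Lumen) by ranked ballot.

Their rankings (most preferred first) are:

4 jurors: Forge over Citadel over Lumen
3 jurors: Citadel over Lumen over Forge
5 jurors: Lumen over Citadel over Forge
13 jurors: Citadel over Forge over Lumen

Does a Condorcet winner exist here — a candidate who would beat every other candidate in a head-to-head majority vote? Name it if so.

Citadel

Head-to-head results (25 voters total):
Forge vs Citadel: Citadel wins 21–4.
Forge vs Lumen: Forge wins 17–8.
Citadel vs Lumen: Citadel wins 20–5.
Citadel beats each rival — Forge (21–4), Lumen (20–5) — so Citadel is the Condorcet winner.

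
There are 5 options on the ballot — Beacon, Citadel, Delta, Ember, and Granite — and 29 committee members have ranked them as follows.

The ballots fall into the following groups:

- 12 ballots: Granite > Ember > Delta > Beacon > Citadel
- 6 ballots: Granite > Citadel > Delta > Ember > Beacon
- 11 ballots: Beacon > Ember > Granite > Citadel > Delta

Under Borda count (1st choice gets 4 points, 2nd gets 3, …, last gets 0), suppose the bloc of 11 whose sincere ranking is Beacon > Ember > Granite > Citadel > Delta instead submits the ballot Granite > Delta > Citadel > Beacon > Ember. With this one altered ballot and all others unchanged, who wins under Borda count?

Borda totals with the altered ballot: Beacon 23, Citadel 40, Delta 69, Ember 42, Granite 116.
The winner is unchanged: still Granite.

Granite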